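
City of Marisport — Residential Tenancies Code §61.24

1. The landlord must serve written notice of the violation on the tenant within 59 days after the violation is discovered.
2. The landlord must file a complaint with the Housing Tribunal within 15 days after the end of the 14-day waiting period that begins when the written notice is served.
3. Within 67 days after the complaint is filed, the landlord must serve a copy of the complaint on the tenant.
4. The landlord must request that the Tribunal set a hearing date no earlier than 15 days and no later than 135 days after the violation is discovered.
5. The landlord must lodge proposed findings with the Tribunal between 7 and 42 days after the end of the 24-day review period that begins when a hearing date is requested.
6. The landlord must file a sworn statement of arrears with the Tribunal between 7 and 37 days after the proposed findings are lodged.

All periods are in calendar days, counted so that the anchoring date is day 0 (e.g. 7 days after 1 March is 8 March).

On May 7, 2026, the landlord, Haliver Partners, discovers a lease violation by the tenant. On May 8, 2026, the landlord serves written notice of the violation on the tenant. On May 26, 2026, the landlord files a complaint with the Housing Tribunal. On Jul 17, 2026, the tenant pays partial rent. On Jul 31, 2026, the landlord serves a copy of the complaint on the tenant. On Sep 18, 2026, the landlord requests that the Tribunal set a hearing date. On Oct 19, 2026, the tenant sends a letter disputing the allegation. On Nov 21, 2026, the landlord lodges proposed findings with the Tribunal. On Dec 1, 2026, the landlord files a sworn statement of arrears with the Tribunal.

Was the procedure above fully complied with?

(1) due by May 7, 2026 + 59 days = Jul 5, 2026; completed May 8, 2026, before the deadline.
(2) due by May 22, 2026 + 15 days = Jun 6, 2026; May 26, 2026 is within that limit.
(3) due by May 26, 2026 + 67 days = Aug 1, 2026; completed Jul 31, 2026, before the deadline.
(4) the permitted window runs from May 7, 2026 + 15 = May 22, 2026 to May 7, 2026 + 135 = Sep 19, 2026; done Sep 18, 2026, which is between those dates.
(5) the permitted window runs from Oct 12, 2026 + 7 = Oct 19, 2026 to Oct 12, 2026 + 42 = Nov 23, 2026; Nov 21, 2026 falls inside that range.
(6) the permitted window runs from Nov 21, 2026 + 7 = Nov 28, 2026 to Nov 21, 2026 + 37 = Dec 28, 2026; done Dec 1, 2026 — within the window.

Yes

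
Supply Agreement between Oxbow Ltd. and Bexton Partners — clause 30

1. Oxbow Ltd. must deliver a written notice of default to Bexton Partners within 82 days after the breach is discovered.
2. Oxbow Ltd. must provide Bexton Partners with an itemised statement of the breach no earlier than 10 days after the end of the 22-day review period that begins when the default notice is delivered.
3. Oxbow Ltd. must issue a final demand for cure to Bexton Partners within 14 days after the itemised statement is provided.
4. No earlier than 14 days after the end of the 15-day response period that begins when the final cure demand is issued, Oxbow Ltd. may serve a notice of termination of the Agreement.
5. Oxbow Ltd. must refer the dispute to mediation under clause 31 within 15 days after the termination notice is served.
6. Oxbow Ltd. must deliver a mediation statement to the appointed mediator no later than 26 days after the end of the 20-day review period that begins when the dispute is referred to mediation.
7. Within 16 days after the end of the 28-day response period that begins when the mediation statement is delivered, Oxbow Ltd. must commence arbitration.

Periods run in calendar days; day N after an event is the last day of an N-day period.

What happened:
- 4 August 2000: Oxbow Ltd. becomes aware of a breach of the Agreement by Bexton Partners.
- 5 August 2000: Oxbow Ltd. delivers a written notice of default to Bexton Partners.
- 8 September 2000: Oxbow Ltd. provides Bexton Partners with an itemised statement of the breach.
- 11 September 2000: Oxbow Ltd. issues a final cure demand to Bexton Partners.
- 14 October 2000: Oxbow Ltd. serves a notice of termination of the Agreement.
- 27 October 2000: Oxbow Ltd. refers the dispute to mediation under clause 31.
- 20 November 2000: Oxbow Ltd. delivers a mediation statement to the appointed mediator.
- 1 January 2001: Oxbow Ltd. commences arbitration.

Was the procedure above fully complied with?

Yes

Step 1: 82 days after 4 August 2000 (when the breach is discovered) is 25 October 2000; 5 August 2000 is within that limit.
Step 2: the earliest permitted date is 10 days after 27 August 2000 (end of the 22-day review period, which began when the default notice is delivered on 5 August 2000), i.e. 6 September 2000; 8 September 2000 is on or after that date.
Step 3: 14 days after 8 September 2000 (when the itemised statement is provided) is 22 September 2000; 11 September 2000 is within that limit.
Step 4: the earliest permitted date is 14 days after 26 September 2000 (end of the 15-day response period, which began when the final cure demand is issued on 11 September 2000), i.e. 10 October 2000; 14 October 2000 is on or after that date.
Step 5: 15 days after 14 October 2000 (when the termination notice is served) is 29 October 2000; completed 27 October 2000, before the deadline.
Step 6: 26 days after 16 November 2000 (end of the 20-day review period, which began when the dispute is referred to mediation on 27 October 2000) is 12 December 2000; 20 November 2000 is within that limit.
Step 7: 16 days after 18 December 2000 (end of the 28-day response period, which began when the mediation statement is delivered on 20 November 2000) is 3 January 2001; done 1 January 2001 — timely.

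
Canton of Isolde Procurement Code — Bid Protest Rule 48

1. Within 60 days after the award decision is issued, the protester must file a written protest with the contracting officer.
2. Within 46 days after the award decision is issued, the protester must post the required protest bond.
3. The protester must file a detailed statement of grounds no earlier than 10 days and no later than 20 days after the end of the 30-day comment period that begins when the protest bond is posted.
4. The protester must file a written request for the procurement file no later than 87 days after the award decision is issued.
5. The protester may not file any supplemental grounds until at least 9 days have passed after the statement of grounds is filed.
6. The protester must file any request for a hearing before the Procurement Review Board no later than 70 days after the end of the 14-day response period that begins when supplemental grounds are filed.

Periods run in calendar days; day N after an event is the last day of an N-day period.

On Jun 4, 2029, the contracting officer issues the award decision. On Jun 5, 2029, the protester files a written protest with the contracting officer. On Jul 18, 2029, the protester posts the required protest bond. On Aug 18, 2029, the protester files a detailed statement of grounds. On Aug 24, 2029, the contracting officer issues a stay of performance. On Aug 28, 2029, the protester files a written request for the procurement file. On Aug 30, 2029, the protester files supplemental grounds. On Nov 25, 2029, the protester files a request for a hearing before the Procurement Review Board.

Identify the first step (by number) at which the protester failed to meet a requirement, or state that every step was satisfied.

(1) due by Jun 4, 2029 + 60 days = Aug 3, 2029; done Jun 5, 2029 — timely.
(2) due by Jun 4, 2029 + 46 days = Jul 20, 2029; completed Jul 18, 2029, before the deadline.
(3) the permitted window runs from Aug 17, 2029 + 10 = Aug 27, 2029 to Aug 17, 2029 + 20 = Sep 6, 2029; Aug 18, 2029 is 9 days too early.
Later steps need not be reached.

Step 3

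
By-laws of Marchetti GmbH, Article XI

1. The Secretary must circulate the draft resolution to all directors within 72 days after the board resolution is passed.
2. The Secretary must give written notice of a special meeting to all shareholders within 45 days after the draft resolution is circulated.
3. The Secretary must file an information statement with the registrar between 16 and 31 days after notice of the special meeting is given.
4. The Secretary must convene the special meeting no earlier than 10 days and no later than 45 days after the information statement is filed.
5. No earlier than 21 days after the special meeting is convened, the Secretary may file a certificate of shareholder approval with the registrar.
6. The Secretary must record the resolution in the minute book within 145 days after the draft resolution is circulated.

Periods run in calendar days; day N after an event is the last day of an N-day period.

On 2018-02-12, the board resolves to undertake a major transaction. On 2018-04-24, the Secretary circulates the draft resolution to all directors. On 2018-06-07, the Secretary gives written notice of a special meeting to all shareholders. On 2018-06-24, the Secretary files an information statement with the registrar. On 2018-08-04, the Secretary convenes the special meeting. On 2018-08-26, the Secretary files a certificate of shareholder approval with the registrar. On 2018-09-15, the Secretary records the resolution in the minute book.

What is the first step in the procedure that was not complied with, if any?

None — every step was satisfied

Step 1: 72 days after 2018-02-12 (when the board resolution is passed) is 2018-04-25; completed 2018-04-24, before the deadline.
Step 2: 45 days after 2018-04-24 (when the draft resolution is circulated) is 2018-06-08; done 2018-06-07 — timely.
Step 3: the window is 16–31 days after 2018-06-07 (when notice of the special meeting is given), so 2018-06-23 through 2018-07-08; done 2018-06-24, which is between those dates.
Step 4: the window is 10–45 days after 2018-06-24 (when the information statement is filed), so 2018-07-04 through 2018-08-08; done 2018-08-04, which is between those dates.
Step 5: the earliest permitted date is 21 days after 2018-08-04 (when the special meeting is convened), i.e. 2018-08-25; done 2018-08-26 — permitted.
Step 6: 145 days after 2018-04-24 (when the draft resolution is circulated) is 2018-09-16; 2018-09-15 is within that limit.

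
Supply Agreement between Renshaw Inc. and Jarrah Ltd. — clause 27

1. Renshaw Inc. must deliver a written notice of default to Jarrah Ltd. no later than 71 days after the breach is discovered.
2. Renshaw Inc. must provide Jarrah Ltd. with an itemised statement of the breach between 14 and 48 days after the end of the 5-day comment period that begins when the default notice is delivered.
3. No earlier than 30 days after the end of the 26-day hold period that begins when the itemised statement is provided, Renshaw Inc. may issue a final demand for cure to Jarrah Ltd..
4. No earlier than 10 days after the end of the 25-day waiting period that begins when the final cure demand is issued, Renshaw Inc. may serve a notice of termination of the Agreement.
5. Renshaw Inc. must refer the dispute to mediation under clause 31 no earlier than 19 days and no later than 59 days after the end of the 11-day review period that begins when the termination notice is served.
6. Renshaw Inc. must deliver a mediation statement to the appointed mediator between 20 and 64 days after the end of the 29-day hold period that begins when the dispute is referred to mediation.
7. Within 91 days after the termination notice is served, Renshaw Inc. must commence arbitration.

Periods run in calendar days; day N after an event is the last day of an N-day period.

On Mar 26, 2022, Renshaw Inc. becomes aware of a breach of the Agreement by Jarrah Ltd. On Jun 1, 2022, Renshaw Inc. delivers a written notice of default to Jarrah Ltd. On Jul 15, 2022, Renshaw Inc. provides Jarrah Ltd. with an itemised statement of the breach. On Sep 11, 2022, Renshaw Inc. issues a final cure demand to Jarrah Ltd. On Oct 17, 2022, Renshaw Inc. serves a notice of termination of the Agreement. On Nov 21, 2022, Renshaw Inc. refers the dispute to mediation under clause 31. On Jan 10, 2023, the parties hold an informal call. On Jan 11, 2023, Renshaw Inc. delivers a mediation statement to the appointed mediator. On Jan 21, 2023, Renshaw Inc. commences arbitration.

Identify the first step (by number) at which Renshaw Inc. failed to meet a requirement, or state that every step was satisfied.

Step 7

Step 1: 71 days after Mar 26, 2022 (when the breach is discovered) is Jun 5, 2022; done Jun 1, 2022 — timely.
Step 2: the window is 14–48 days after Jun 6, 2022 (end of the 5-day comment period, which began when the default notice is delivered on Jun 1, 2022), so Jun 20, 2022 through Jul 24, 2022; Jul 15, 2022 falls inside that range.
Step 3: the earliest permitted date is 30 days after Aug 10, 2022 (end of the 26-day hold period, which began when the itemised statement is provided on Jul 15, 2022), i.e. Sep 9, 2022; done Sep 11, 2022 — permitted.
Step 4: the earliest permitted date is 10 days after Oct 6, 2022 (end of the 25-day waiting period, which began when the final cure demand is issued on Sep 11, 2022), i.e. Oct 16, 2022; Oct 17, 2022 is on or after that date.
Step 5: the window is 19–59 days after Oct 28, 2022 (end of the 11-day review period, which began when the termination notice is served on Oct 17, 2022), so Nov 16, 2022 through Dec 26, 2022; done Nov 21, 2022 — within the window.
Step 6: the window is 20–64 days after Dec 20, 2022 (end of the 29-day hold period, which began when the dispute is referred to mediation on Nov 21, 2022), so Jan 9, 2023 through Feb 22, 2023; done Jan 11, 2023, which is between those dates.
Step 7: 91 days after Oct 17, 2022 (when the termination notice is served) is Jan 16, 2023; Jan 21, 2023 misses that deadline by 5 days.
The procedure was therefore not followed at step 7.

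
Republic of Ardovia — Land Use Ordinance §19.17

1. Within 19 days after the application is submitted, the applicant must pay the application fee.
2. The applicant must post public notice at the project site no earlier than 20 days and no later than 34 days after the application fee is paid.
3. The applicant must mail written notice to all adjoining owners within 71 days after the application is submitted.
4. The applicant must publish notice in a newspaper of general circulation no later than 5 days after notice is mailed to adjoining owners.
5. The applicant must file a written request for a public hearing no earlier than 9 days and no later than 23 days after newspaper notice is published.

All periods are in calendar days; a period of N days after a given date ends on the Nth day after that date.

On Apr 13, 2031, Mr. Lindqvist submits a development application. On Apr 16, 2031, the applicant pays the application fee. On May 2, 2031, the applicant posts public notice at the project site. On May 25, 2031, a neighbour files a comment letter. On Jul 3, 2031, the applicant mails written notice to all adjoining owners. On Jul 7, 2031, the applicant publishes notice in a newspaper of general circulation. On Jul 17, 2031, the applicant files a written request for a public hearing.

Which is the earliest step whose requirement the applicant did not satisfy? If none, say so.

Step 2

Step 1: 19 days after Apr 13, 2031 (when the application is submitted) is May 2, 2031; Apr 16, 2031 is within that limit.
Step 2: the window is 20–34 days after Apr 16, 2031 (when the application fee is paid), so May 6, 2031 through May 20, 2031; done May 2, 2031 — 4 days before the window opened.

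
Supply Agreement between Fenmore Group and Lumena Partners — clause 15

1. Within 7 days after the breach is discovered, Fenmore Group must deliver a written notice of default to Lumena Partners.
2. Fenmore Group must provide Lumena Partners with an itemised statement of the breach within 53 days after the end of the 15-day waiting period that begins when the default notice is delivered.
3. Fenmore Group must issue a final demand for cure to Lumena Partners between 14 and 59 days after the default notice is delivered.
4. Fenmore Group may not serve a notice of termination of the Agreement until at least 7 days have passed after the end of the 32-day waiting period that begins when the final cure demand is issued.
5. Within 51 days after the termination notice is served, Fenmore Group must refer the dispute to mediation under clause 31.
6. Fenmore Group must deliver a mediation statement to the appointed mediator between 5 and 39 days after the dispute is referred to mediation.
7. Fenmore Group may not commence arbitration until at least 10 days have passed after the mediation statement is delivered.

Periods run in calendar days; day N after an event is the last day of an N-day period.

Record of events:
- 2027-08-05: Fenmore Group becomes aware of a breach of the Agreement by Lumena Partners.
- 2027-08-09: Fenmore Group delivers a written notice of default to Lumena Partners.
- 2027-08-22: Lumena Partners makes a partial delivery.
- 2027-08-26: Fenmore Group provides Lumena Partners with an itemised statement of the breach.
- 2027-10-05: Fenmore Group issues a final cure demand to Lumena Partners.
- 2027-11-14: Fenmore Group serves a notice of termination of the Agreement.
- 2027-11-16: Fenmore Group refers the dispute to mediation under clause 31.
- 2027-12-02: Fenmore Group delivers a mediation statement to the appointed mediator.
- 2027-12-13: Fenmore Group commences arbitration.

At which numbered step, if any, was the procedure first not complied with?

None — every step was satisfied

(1) due by 2027-08-05 + 7 days = 2027-08-12; done 2027-08-09 — timely.
(2) due by 2027-08-24 + 53 days = 2027-10-16; 2027-08-26 is within that limit.
(3) the permitted window runs from 2027-08-09 + 14 = 2027-08-23 to 2027-08-09 + 59 = 2027-10-07; done 2027-10-05, which is between those dates.
(4) permitted from 2027-11-06 + 7 days = 2027-11-13 onward; done 2027-11-14, after the minimum wait.
(5) due by 2027-11-14 + 51 days = 2028-01-04; done 2027-11-16 — timely.
(6) the permitted window runs from 2027-11-16 + 5 = 2027-11-21 to 2027-11-16 + 39 = 2027-12-25; done 2027-12-02 — within the window.
(7) permitted from 2027-12-02 + 10 days = 2027-12-12 onward; done 2027-12-13 — permitted.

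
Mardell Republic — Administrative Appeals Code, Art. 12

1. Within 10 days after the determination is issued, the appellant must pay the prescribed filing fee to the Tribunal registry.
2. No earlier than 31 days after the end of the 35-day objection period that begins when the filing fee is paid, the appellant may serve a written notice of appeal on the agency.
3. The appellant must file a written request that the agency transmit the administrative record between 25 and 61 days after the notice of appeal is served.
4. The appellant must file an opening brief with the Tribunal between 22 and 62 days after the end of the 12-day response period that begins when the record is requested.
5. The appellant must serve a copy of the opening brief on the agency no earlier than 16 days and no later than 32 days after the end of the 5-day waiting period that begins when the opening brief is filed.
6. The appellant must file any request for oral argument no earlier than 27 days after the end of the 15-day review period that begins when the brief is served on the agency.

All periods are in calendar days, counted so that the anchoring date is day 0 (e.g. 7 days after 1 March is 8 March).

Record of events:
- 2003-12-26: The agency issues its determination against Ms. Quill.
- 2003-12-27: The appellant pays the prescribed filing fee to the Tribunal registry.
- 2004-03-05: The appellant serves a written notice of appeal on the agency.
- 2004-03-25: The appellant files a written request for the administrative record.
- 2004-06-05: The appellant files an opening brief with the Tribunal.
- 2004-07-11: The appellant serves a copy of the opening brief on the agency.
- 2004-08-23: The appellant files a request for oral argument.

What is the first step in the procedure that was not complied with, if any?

Step 3

Step 1: 10 days after 2003-12-26 (when the determination is issued) is 2004-01-05; done 2003-12-27 — timely.
Step 2: the earliest permitted date is 31 days after 2004-01-31 (end of the 35-day objection period, which began when the filing fee is paid on 2003-12-27), i.e. 2004-03-02; done 2004-03-05 — permitted.
Step 3: the window is 25–61 days after 2004-03-05 (when the notice of appeal is served), so 2004-03-30 through 2004-05-05; done 2004-03-25 — 5 days before the window opened.
The analysis stops there.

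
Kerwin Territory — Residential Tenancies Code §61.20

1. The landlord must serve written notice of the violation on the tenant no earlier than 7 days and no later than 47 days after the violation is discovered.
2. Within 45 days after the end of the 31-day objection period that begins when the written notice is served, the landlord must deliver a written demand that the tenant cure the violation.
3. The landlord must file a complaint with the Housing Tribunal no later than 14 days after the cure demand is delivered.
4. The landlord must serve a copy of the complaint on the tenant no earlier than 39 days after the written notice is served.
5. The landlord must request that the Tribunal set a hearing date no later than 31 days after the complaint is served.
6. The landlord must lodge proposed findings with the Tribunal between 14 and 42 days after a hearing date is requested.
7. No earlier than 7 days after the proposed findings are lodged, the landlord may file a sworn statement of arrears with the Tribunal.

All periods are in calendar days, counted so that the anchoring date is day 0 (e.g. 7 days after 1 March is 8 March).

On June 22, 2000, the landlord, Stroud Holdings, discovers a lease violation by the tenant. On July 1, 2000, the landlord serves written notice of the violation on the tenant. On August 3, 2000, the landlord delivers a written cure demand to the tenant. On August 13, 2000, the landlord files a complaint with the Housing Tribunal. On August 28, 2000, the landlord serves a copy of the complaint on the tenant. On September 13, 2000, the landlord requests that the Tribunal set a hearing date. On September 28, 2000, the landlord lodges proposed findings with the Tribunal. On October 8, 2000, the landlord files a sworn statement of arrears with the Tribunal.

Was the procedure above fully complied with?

Yes

(1) the permitted window runs from June 22, 2000 + 7 = June 29, 2000 to June 22, 2000 + 47 = August 8, 2000; July 1, 2000 falls inside that range.
(2) due by August 1, 2000 + 45 days = September 15, 2000; done August 3, 2000 — timely.
(3) due by August 3, 2000 + 14 days = August 17, 2000; August 13, 2000 is within that limit.
(4) permitted from July 1, 2000 + 39 days = August 9, 2000 onward; August 28, 2000 is on or after that date.
(5) due by August 28, 2000 + 31 days = September 28, 2000; September 13, 2000 is within that limit.
(6) the permitted window runs from September 13, 2000 + 14 = September 27, 2000 to September 13, 2000 + 42 = October 25, 2000; September 28, 2000 falls inside that range.
(7) permitted from September 28, 2000 + 7 days = October 5, 2000 onward; October 8, 2000 is on or after that date.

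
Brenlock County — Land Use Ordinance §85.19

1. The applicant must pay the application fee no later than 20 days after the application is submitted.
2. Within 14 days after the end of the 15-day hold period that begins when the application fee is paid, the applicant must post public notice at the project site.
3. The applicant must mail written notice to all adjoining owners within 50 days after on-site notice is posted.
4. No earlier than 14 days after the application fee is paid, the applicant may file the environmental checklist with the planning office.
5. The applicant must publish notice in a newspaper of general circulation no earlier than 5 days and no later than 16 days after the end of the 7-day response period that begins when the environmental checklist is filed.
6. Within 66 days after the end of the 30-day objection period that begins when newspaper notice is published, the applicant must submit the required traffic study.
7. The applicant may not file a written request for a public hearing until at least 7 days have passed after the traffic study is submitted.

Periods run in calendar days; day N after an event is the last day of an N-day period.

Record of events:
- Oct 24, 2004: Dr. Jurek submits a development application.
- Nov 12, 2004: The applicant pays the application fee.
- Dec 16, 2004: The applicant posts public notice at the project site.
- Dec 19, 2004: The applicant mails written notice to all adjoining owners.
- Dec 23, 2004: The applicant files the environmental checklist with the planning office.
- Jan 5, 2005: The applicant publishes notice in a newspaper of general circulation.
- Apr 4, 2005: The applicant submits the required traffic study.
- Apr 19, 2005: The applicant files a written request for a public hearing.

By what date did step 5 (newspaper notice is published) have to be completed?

Jan 15, 2005

The environmental checklist is filed on Dec 23, 2004; the 7-day response period therefore ends Dec 30, 2004, and step 5 runs from that date. The window is 5–16 days after Dec 30, 2004; it closes on Jan 15, 2005.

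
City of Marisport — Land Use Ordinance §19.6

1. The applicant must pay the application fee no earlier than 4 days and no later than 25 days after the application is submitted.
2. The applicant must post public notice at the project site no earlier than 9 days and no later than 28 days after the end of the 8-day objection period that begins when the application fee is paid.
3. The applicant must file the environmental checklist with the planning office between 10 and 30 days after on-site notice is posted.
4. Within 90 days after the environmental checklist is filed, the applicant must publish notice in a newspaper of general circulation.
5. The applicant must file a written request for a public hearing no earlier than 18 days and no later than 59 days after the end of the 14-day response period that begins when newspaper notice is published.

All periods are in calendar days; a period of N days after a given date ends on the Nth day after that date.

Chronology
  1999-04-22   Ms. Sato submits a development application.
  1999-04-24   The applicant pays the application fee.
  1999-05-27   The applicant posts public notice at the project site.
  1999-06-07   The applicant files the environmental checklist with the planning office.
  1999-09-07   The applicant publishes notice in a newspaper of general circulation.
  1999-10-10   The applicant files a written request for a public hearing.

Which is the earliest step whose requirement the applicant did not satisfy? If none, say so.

Step 1

Step 1: the window is 4–25 days after 1999-04-22 (when the application is submitted), so 1999-04-26 through 1999-05-17; 1999-04-24 is 2 days too early.
The procedure was therefore not followed at step 1.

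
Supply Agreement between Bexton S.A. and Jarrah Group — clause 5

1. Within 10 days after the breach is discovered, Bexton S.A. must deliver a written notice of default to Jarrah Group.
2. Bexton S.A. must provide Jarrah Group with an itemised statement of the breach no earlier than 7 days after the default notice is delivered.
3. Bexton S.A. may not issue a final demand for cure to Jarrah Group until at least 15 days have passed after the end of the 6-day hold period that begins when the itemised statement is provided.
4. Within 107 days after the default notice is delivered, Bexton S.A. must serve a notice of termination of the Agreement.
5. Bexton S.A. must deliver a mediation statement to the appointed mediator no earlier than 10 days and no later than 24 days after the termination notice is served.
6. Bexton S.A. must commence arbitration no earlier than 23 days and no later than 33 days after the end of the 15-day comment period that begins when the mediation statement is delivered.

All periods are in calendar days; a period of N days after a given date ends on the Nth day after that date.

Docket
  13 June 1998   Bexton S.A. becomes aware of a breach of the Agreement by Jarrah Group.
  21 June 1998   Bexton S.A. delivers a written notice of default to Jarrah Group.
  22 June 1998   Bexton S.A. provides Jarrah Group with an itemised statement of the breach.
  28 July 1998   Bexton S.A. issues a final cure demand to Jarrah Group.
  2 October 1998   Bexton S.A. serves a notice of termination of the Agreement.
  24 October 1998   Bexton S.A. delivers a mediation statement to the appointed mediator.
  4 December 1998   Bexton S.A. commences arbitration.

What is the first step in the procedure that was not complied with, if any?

Step 1: 10 days after 13 June 1998 (when the breach is discovered) is 23 June 1998; 21 June 1998 is within that limit.
Step 2: the earliest permitted date is 7 days after 21 June 1998 (when the default notice is delivered), i.e. 28 June 1998; acted on 22 June 1998, 6 days prematurely.
That is the first point of non-compliance.

Step 2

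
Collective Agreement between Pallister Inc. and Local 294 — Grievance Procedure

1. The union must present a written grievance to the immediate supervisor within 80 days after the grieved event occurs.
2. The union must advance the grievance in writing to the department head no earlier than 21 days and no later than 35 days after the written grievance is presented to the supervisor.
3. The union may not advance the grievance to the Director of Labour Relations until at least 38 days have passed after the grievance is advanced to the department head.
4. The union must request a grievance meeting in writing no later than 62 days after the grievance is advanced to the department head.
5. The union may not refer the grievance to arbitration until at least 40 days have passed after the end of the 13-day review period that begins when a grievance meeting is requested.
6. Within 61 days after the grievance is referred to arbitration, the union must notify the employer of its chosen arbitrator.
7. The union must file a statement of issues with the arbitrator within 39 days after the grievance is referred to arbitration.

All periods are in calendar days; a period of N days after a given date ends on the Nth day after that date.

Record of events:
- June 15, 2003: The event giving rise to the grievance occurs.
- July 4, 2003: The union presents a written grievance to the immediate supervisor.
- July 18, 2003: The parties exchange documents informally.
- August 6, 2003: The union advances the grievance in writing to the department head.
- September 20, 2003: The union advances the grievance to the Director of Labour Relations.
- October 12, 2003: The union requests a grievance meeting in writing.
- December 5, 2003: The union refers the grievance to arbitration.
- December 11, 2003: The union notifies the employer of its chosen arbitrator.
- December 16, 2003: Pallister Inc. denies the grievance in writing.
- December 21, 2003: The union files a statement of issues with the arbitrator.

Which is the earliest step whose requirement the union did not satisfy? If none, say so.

Step 1: 80 days after June 15, 2003 (when the grieved event occurs) is September 3, 2003; July 4, 2003 is within that limit.
Step 2: the window is 21–35 days after July 4, 2003 (when the written grievance is presented to the supervisor), so July 25, 2003 through August 8, 2003; done August 6, 2003 — within the window.
Step 3: the earliest permitted date is 38 days after August 6, 2003 (when the grievance is advanced to the department head), i.e. September 13, 2003; done September 20, 2003 — permitted.
Step 4: 62 days after August 6, 2003 (when the grievance is advanced to the department head) is October 7, 2003; done October 12, 2003 — 5 days late.

Step 4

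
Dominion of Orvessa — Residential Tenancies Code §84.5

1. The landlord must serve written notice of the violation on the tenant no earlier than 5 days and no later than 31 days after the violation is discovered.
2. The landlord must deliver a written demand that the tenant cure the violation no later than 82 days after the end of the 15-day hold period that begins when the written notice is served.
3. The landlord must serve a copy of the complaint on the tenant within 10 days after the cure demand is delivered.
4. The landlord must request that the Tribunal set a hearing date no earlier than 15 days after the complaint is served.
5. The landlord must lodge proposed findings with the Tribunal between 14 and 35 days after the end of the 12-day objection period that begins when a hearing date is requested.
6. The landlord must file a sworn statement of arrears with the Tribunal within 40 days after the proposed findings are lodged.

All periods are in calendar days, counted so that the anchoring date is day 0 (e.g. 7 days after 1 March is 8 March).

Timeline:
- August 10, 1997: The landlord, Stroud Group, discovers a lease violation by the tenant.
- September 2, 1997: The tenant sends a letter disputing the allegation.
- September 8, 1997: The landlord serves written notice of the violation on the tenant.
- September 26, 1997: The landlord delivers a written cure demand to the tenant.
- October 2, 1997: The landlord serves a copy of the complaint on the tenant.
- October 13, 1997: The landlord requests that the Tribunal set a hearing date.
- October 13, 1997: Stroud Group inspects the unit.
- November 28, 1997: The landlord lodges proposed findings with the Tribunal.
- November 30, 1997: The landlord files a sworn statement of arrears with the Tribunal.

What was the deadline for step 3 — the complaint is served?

October 6, 1997

Step 3 runs from September 26, 1997, when the cure demand is delivered. 10 days after September 26, 1997 is October 6, 1997.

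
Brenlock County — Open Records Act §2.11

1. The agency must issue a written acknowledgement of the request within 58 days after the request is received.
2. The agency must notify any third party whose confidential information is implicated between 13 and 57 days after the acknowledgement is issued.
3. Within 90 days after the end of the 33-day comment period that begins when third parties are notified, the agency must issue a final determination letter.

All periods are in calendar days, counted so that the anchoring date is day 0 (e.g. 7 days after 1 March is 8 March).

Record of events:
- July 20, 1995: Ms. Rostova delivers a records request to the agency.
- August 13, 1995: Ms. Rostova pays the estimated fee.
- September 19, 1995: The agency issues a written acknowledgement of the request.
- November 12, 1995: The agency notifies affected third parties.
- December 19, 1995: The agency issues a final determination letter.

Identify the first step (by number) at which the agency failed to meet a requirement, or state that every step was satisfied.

Step 1 — counting 58 days from July 20, 1995 (when the request is received) gives a deadline of September 16, 1995; September 19, 1995 misses that deadline by 3 days.

Step 1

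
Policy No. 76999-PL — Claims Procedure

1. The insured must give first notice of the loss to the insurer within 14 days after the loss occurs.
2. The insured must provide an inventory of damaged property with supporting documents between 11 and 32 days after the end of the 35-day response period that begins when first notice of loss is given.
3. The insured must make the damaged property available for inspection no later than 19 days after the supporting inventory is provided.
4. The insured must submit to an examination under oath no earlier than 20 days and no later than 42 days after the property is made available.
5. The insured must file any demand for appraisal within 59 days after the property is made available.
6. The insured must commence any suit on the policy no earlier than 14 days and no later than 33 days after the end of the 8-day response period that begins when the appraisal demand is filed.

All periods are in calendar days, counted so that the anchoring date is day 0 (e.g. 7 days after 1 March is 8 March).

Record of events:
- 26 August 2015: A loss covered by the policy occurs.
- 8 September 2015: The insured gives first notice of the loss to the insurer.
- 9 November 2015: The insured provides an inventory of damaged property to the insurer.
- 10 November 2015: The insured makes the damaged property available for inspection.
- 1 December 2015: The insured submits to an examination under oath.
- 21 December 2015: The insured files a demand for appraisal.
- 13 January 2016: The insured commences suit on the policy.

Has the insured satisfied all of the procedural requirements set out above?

Yes

Step 1 — counting 14 days from 26 August 2015 (when the loss occurs) gives a deadline of 9 September 2015; 8 September 2015 is within that limit.
Step 2 — 11 and 32 days from 13 October 2015 (end of the 35-day response period, which began when first notice of loss is given on 8 September 2015) are 24 October 2015 and 14 November 2015 respectively; done 9 November 2015, which is between those dates.
Step 3 — counting 19 days from 9 November 2015 (when the supporting inventory is provided) gives a deadline of 28 November 2015; completed 10 November 2015, before the deadline.
Step 4 — 20 and 42 days from 10 November 2015 (when the property is made available) are 30 November 2015 and 22 December 2015 respectively; done 1 December 2015 — within the window.
Step 5 — counting 59 days from 10 November 2015 (when the property is made available) gives a deadline of 8 January 2016; 21 December 2015 is within that limit.
Step 6 — 14 and 33 days from 29 December 2015 (end of the 8-day response period, which began when the appraisal demand is filed on 21 December 2015) are 12 January 2016 and 31 January 2016 respectively; done 13 January 2016 — within the window.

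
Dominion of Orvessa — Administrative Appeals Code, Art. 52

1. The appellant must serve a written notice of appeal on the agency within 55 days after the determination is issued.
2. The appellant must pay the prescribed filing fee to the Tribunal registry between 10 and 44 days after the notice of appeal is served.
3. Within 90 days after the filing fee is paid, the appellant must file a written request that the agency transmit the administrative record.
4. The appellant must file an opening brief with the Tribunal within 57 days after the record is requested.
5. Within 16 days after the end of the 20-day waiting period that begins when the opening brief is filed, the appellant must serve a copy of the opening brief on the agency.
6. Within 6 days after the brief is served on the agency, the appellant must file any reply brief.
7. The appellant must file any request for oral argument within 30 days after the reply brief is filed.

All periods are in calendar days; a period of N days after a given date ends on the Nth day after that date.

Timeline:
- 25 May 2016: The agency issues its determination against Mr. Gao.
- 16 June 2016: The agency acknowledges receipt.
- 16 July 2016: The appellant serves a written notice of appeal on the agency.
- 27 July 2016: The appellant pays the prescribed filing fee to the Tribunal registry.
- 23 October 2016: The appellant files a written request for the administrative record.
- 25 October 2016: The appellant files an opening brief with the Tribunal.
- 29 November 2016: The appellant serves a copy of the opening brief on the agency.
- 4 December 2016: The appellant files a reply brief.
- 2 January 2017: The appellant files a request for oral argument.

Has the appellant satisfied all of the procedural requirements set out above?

Yes

Step 1: 55 days after 25 May 2016 (when the determination is issued) is 19 July 2016; done 16 July 2016 — timely.
Step 2: the window is 10–44 days after 16 July 2016 (when the notice of appeal is served), so 26 July 2016 through 29 August 2016; done 27 July 2016 — within the window.
Step 3: 90 days after 27 July 2016 (when the filing fee is paid) is 25 October 2016; completed 23 October 2016, before the deadline.
Step 4: 57 days after 23 October 2016 (when the record is requested) is 19 December 2016; 25 October 2016 is within that limit.
Step 5: 16 days after 14 November 2016 (end of the 20-day waiting period, which began when the opening brief is filed on 25 October 2016) is 30 November 2016; done 29 November 2016 — timely.
Step 6: 6 days after 29 November 2016 (when the brief is served on the agency) is 5 December 2016; done 4 December 2016 — timely.
Step 7: 30 days after 4 December 2016 (when the reply brief is filed) is 3 January 2017; 2 January 2017 is within that limit.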